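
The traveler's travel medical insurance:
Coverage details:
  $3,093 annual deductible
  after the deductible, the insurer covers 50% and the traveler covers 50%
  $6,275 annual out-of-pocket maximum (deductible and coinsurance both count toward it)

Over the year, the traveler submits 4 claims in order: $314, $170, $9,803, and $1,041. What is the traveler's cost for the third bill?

$5,791

Bill 1, $314: entire amount goes to the deductible. Traveler owes $314 (running OOP $314).
Bill 2, $170: fully absorbed by the deductible. Cost to traveler: $170. OOP to date $484.
Bill 3, $9,803: deductible takes $2,609, $7,194 remains; coinsurance $7,194 × 50% = $3,597. Claim cost before the cap: $2,609 + $3,597 = $6,206. OOP would hit $6,690 > $6,275, so the cap limits the traveler to $6,275 − $484 = $5,791.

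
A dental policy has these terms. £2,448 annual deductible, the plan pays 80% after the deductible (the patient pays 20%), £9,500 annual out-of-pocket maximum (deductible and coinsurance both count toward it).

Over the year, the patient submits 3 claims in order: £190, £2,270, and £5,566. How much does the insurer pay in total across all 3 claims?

Claim 1 — £190: all of it applies to the deductible. Cost to patient: £190. OOP to date £190. Insurer: £190 − £190 = £0.
Claim 2 — £2,270: £2,258 to deductible, leaving £12; coinsurance £12 × 20% = £2.40. Patient pays £2,260.40; OOP now £2,450.40. Plan pays £2,270 − £2,260.40 = £9.60.
Claim 3 — £5,566: deductible met; 20% of £5,566 = £1,113.20. Patient pays £1,113.20; OOP now £3,563.60. Plan pays £5,566 − £1,113.20 = £4,452.80.
Insurer total = bills − patient's total = £8,026 − £3,563.60 = £4,462.40.

£4,462.40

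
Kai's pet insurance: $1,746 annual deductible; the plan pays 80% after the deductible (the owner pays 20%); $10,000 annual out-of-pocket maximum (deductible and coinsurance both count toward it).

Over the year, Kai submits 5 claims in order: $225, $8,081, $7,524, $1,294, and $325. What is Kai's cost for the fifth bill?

Claim 1 — $225: entire amount goes to the deductible. Cost to owner: $225. OOP to date $225.
Claim 2 — $8,081: $1,521 finishes the deductible; $6,560 goes to coinsurance; coinsurance $6,560 × 20% = $1,312. Owner pays $2,833; OOP now $3,058.
Claim 3 — $7,524: deductible already satisfied, so owner's share is 20% × $7,524 = $1,504.80. Owner owes $1,504.80 (running OOP $4,562.80).
Claim 4 — $1,294: deductible already satisfied, so owner's share is 20% × $1,294 = $258.80. Owner pays $258.80; OOP now $4,821.60.
Claim 5 — $325: 20% coinsurance on $325 = $65. Cost to owner: $65. OOP to date $4,886.60.

$65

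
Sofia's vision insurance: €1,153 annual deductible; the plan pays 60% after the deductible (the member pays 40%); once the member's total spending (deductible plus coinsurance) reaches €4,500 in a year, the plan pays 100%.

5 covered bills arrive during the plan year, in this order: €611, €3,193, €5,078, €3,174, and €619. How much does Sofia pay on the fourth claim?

€255.40

Claim 1 — €611: all of it applies to the deductible. Cost to member: €611. OOP to date €611.
Claim 2 — €3,193: €542 to deductible, leaving €2,651; coinsurance €2,651 × 40% = €1,060.40. Member pays €1,602.40; OOP now €2,213.40.
Claim 3 — €5,078: 40% coinsurance on €5,078 = €2,031.20. Member owes €2,031.20 (running OOP €4,244.60).
Claim 4 — €3,174: deductible already satisfied, so member's share is 40% × €3,174 = €1,269.60. That would push OOP to €5,514.20, over the €4,500 cap, so member pays €4,500 − €4,244.60 = €255.40.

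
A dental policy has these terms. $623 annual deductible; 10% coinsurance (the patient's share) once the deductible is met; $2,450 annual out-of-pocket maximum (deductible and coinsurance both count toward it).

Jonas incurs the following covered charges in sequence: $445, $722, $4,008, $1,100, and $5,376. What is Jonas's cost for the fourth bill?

#1 ($445): all of it applies to the deductible. Patient pays $445; OOP now $445.
#2 ($722): $178 to deductible, leaving $544; patient's 10% is $54.40. Patient pays $232.40; OOP now $677.40.
#3 ($4,008): deductible already satisfied, so patient's share is 10% × $4,008 = $400.80. Patient pays $400.80; OOP now $1,078.20.
#4 ($1,100): 10% coinsurance on $1,100 = $110. Patient pays $110; OOP now $1,188.20.

$110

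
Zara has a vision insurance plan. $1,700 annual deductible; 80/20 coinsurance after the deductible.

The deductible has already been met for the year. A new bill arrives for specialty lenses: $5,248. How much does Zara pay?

The deductible is already satisfied, so the full bill goes to coinsurance.
20% of $5,248 = $1,049.60 falls to the member.

$1,049.60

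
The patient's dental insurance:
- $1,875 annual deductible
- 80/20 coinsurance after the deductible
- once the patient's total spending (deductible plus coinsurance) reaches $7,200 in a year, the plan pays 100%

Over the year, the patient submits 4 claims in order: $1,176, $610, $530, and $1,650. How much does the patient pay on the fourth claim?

Claim 1 — $1,176: fully absorbed by the deductible. Patient owes $1,176 (running OOP $1,176).
Claim 2 — $610: all of it applies to the deductible. Cost to patient: $610. OOP to date $1,786.
Claim 3 — $530: $89 finishes the deductible; $441 goes to coinsurance; 20% of $441 = $88.20. Patient pays $177.20; OOP now $1,963.20.
Claim 4 — $1,650: deductible met; 20% of $1,650 = $330. Patient pays $330; OOP now $2,293.20.

$330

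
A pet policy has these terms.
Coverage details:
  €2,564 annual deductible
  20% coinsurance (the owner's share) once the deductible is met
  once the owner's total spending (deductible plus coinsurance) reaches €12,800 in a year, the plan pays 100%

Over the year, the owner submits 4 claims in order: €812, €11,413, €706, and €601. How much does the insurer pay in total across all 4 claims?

€8,774.40

Bill 1, €812: fully absorbed by the deductible. Owner pays €812; OOP now €812. Insurer: €812 − €812 = €0.
Bill 2, €11,413: deductible takes €1,752, €9,661 remains; owner's 20% is €1,932.20. Owner pays €3,684.20; OOP now €4,496.20. Plan pays €11,413 − €3,684.20 = €7,728.80.
Bill 3, €706: 20% coinsurance on €706 = €141.20. Owner owes €141.20 (running OOP €4,637.40). Plan pays €706 − €141.20 = €564.80.
Bill 4, €601: deductible already satisfied, so owner's share is 20% × €601 = €120.20. Owner owes €120.20 (running OOP €4,757.60). Insurer: €601 − €120.20 = €480.80.
Insurer total: €0 + €7,728.80 + €564.80 + €480.80 = €8,774.40.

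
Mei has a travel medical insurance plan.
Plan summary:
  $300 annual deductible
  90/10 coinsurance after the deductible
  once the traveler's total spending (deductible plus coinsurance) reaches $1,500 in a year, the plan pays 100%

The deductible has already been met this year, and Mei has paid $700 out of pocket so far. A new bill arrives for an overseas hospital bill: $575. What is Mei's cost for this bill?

$57.50

With the deductible met, the entire $575 is subject to coinsurance.
Coinsurance: $575 × 10% = $57.50.
Cumulative spending $700 + $57.50 = $757.50 stays under the $1,500 maximum.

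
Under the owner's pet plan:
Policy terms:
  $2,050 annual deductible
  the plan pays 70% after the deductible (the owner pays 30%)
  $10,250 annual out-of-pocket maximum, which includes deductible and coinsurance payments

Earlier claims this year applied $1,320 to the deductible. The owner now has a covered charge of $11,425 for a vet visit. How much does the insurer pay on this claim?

$7,486.50

Remaining deductible: $2,050 − $1,320 = $730.
The remaining $10,695 (= $11,425 − $730) moves to coinsurance.
Owner's 30% share of $10,695 is $3,208.50.
So the owner owes $730 + $3,208.50 = $3,938.50 before any cap.
Total out-of-pocket so far would be $1,320 + $3,938.50 = $5,258.50, below the $10,250 cap — no reduction.
The plan picks up $11,425 − $3,938.50 = $7,486.50.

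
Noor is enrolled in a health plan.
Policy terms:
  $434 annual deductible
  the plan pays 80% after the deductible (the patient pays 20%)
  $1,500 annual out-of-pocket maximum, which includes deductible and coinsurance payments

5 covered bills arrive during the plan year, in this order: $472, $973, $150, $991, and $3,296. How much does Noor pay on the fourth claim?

$198.20

#1 ($472): $434 finishes the deductible; $38 goes to coinsurance; coinsurance $38 × 20% = $7.60. Patient owes $441.60 (running OOP $441.60).
#2 ($973): deductible already satisfied, so patient's share is 20% × $973 = $194.60. Patient pays $194.60; OOP now $636.20.
#3 ($150): deductible already satisfied, so patient's share is 20% × $150 = $30. Cost to patient: $30. OOP to date $666.20.
#4 ($991): 20% coinsurance on $991 = $198.20. Patient pays $198.20; OOP now $864.40.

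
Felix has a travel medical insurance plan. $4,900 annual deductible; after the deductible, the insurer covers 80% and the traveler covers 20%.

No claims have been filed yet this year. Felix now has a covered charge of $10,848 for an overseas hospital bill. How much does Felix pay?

Deductible not yet touched, so the first $4,900 of the bill goes to the deductible.
The remaining $5,948 (= $10,848 − $4,900) moves to coinsurance.
20% of $5,948 = $1,189.60 falls to the traveler.
Traveler responsibility: $4,900 + $1,189.60 = $6,089.60.

$6,089.60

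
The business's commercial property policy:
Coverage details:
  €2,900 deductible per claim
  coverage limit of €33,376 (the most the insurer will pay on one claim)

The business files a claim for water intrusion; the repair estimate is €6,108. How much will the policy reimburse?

€3,208

Subtract the deductible: €6,108 − €2,900 = €3,208.
€3,208 is within the €33,376 limit, so the insurer pays €3,208.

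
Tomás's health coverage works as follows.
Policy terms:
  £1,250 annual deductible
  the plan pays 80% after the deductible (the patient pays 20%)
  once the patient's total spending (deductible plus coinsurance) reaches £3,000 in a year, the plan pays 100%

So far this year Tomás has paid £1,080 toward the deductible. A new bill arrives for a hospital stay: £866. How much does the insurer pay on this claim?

£556.80

£1,080 of the £1,250 deductible is already met, leaving £170.
That leaves £866 − £170 = £696 for coinsurance.
Patient's 20% share of £696 is £139.20.
Patient responsibility before any cap: £170 + £139.20 = £309.20.
Cumulative spending £1,080 + £309.20 = £1,389.20 stays under the £3,000 maximum.
The insurer covers the remainder: £866 − £309.20 = £556.80.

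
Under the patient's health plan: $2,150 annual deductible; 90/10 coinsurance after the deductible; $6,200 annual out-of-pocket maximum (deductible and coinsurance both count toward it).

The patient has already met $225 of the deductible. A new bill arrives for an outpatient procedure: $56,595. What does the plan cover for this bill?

$50,620

Deductible still to meet: $2,150 − $225 = $1,925.
After the $1,925 deductible portion, $56,595 − $1,925 = $54,670 is subject to coinsurance.
10% of $54,670 = $5,467 falls to the patient.
So the patient owes $1,925 + $5,467 = $7,392 before any cap.
Adding $7,392 to the $225 already spent would give $7,617, which exceeds the $6,200 cap; the patient pays just $6,200 − $225 = $5,975.
The insurer covers the remainder: $56,595 − $5,975 = $50,620.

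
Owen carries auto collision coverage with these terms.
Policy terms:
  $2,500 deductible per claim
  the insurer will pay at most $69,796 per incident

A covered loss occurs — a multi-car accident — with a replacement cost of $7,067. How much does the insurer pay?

$4,567

After the deductible, $7,067 − $2,500 = $4,567 remains.
That's under the $69,796 cap, so the insurer reimburses the full $4,567.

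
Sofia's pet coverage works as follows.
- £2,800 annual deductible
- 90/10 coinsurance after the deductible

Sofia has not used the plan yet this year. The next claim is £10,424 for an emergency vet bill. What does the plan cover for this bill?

Nothing has been paid toward the £2,800 deductible, so the first £2,800 of this charge is applied there.
After the £2,800 deductible portion, £10,424 − £2,800 = £7,624 is subject to coinsurance.
Coinsurance: £7,624 × 10% = £762.40.
That puts the owner's cost at £2,800 + £762.40 = £3,562.40.
Insurer pays the balance: £10,424 − £3,562.40 = £6,861.60.

£6,861.60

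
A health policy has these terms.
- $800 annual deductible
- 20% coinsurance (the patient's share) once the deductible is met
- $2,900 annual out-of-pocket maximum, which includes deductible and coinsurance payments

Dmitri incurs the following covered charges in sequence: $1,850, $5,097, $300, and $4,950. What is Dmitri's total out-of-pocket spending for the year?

#1 ($1,850): deductible takes $800, $1,050 remains; patient's 20% is $210. Cost to patient: $1,010. OOP to date $1,010.
#2 ($5,097): 20% coinsurance on $5,097 = $1,019.40. Patient pays $1,019.40; OOP now $2,029.40.
#3 ($300): 20% coinsurance on $300 = $60. Patient owes $60 (running OOP $2,089.40).
#4 ($4,950): deductible already satisfied, so patient's share is 20% × $4,950 = $990. OOP would hit $3,079.40 > $2,900, so the cap limits the patient to $2,900 − $2,089.40 = $810.60.
Total paid by the patient: $1,010 + $1,019.40 + $60 + $810.60 = $2,900.

$2,900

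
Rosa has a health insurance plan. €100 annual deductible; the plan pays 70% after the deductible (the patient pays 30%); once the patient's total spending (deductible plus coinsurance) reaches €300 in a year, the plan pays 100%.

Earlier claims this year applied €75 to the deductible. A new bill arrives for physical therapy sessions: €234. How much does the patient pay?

€87.70

€75 of the €100 deductible is already met, leaving €25.
After the €25 deductible portion, €234 − €25 = €209 is subject to coinsurance.
Patient's 30% share of €209 is €62.70.
That puts the patient's cost at €25 + €62.70 = €87.70 before any cap.
Year-to-date out-of-pocket becomes €75 + €87.70 = €162.70, still under the €300 maximum, so no cap applies.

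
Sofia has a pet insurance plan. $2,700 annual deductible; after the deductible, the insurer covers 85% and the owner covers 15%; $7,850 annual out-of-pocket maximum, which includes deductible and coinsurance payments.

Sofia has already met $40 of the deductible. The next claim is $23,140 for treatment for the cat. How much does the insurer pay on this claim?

Deductible still to meet: $2,700 − $40 = $2,660.
After the $2,660 deductible portion, $23,140 − $2,660 = $20,480 is subject to coinsurance.
15% of $20,480 = $3,072 falls to the owner.
Owner responsibility before any cap: $2,660 + $3,072 = $5,732.
Cumulative spending $40 + $5,732 = $5,772 stays under the $7,850 maximum.
Insurer pays the balance: $23,140 − $5,732 = $17,408.

$17,408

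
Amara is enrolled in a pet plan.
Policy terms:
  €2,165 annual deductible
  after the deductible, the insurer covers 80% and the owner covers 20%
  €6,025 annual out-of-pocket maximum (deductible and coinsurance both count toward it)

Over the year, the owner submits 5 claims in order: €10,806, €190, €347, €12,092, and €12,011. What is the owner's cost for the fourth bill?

Claim 1 — €10,806: €2,165 finishes the deductible; €8,641 goes to coinsurance; 20% of €8,641 = €1,728.20. Owner owes €3,893.20 (running OOP €3,893.20).
Claim 2 — €190: deductible met; 20% of €190 = €38. Cost to owner: €38. OOP to date €3,931.20.
Claim 3 — €347: deductible already satisfied, so owner's share is 20% × €347 = €69.40. Owner owes €69.40 (running OOP €4,000.60).
Claim 4 — €12,092: deductible already satisfied, so owner's share is 20% × €12,092 = €2,418.40. Adding that to €4,000.60 gives €6,419, past the €6,025 cap; owner pays only €6,025 − €4,000.60 = €2,024.40.

€2,024.40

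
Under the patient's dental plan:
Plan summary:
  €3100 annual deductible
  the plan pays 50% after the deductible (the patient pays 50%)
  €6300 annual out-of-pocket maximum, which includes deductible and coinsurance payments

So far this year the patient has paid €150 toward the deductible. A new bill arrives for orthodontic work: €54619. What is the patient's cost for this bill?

€150 of the €3100 deductible is already met, leaving €2950.
After the €2950 deductible portion, €54619 − €2950 = €51669 is subject to coinsurance.
Coinsurance: €51669 × 50% = €25834.50.
So the patient owes €2950 + €25834.50 = €28784.50 before any cap.
Adding €28784.50 to the €150 already spent would give €28934.50, which exceeds the €6300 cap; the patient pays just €6300 − €150 = €6150.

€6150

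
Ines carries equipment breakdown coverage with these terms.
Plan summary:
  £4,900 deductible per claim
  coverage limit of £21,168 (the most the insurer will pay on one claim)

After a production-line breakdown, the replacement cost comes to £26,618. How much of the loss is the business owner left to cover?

After the deductible, £26,618 − £4,900 = £21,718 remains.
Since £21,718 > £21,168, the payout is capped at £21,168.
The business owner bears the rest of the original loss: £26,618 − £21,168 = £5,450.

£5,450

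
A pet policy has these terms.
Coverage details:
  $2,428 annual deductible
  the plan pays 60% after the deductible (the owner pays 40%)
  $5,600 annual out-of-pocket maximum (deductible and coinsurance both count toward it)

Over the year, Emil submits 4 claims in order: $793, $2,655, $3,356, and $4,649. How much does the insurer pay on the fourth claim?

$3,227.40

Claim 1 — $793: entire amount goes to the deductible. Cost to owner: $793. OOP to date $793. Insurer: $793 − $793 = $0.
Claim 2 — $2,655: $1,635 to deductible, leaving $1,020; 40% of $1,020 = $408. Owner owes $2,043 (running OOP $2,836). Insurer: $2,655 − $2,043 = $612.
Claim 3 — $3,356: 40% coinsurance on $3,356 = $1,342.40. Owner owes $1,342.40 (running OOP $4,178.40). Insurer: $3,356 − $1,342.40 = $2,013.60.
Claim 4 — $4,649: 40% coinsurance on $4,649 = $1,859.60. OOP would hit $6,038 > $5,600, so the cap limits the owner to $5,600 − $4,178.40 = $1,421.60. Plan pays $4,649 − $1,421.60 = $3,227.40.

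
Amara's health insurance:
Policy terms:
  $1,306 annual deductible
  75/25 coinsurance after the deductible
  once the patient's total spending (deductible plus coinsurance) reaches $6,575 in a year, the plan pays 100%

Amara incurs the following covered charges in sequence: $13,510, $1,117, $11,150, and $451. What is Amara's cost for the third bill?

$1,938.75

#1 ($13,510): deductible takes $1,306, $12,204 remains; patient's 25% is $3,051. Patient owes $4,357 (running OOP $4,357).
#2 ($1,117): deductible met; 25% of $1,117 = $279.25. Patient owes $279.25 (running OOP $4,636.25).
#3 ($11,150): 25% coinsurance on $11,150 = $2,787.50. Adding that to $4,636.25 gives $7,423.75, past the $6,575 cap; patient pays only $6,575 − $4,636.25 = $1,938.75.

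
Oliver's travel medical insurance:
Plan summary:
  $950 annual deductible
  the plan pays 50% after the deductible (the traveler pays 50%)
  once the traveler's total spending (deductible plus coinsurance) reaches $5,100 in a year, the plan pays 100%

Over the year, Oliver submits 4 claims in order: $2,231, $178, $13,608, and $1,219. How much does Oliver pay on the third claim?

#1 ($2,231): $950 finishes the deductible; $1,281 goes to coinsurance; traveler's 50% is $640.50. Traveler owes $1,590.50 (running OOP $1,590.50).
#2 ($178): deductible met; 50% of $178 = $89. Traveler pays $89; OOP now $1,679.50.
#3 ($13,608): 50% coinsurance on $13,608 = $6,804. Adding that to $1,679.50 gives $8,483.50, past the $5,100 cap; traveler pays only $5,100 − $1,679.50 = $3,420.50.

$3,420.50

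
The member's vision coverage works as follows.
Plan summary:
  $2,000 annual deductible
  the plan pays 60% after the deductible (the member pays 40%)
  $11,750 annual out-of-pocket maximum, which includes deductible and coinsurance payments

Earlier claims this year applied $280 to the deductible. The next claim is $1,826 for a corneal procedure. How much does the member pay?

Remaining deductible: $2,000 − $280 = $1,720.
The remaining $106 (= $1,826 − $1,720) moves to coinsurance.
Coinsurance: $106 × 40% = $42.40.
That puts the member's cost at $1,720 + $42.40 = $1,762.40 before any cap.
Year-to-date out-of-pocket becomes $280 + $1,762.40 = $2,042.40, still under the $11,750 maximum, so no cap applies.

$1,762.40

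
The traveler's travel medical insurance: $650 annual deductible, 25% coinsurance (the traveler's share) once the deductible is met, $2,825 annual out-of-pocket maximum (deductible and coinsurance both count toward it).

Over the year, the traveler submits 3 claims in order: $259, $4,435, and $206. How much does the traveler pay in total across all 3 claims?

$1,712.50

#1 ($259): fully absorbed by the deductible. Traveler pays $259; OOP now $259.
#2 ($4,435): deductible takes $391, $4,044 remains; coinsurance $4,044 × 25% = $1,011. Cost to traveler: $1,402. OOP to date $1,661.
#3 ($206): deductible met; 25% of $206 = $51.50. Traveler pays $51.50; OOP now $1,712.50.
Summing the traveler's payments: $259 + $1,402 + $51.50 = $1,712.50.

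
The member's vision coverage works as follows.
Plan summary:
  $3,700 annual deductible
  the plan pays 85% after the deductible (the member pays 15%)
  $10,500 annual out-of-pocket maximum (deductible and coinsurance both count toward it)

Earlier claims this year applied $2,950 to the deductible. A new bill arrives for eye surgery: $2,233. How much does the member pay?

$972.45

$2,950 of the $3,700 deductible is already met, leaving $750.
The remaining $1,483 (= $2,233 − $750) moves to coinsurance.
Member's 15% share of $1,483 is $222.45.
So the member owes $750 + $222.45 = $972.45 before any cap.
Total out-of-pocket so far would be $2,950 + $972.45 = $3,922.45, below the $10,500 cap — no reduction.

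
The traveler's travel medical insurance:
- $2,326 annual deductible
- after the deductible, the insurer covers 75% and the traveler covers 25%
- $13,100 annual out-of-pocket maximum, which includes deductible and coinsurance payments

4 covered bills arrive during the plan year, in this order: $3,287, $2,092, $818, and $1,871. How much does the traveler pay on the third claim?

Bill 1, $3,287: deductible takes $2,326, $961 remains; 25% of $961 = $240.25. Traveler owes $2,566.25 (running OOP $2,566.25).
Bill 2, $2,092: deductible met; 25% of $2,092 = $523. Cost to traveler: $523. OOP to date $3,089.25.
Bill 3, $818: deductible already satisfied, so traveler's share is 25% × $818 = $204.50. Traveler pays $204.50; OOP now $3,293.75.

$204.50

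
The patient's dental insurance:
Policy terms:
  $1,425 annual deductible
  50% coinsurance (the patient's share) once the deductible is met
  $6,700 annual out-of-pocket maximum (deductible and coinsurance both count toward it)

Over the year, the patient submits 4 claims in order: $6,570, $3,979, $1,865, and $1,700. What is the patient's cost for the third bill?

$713

#1 ($6,570): $1,425 to deductible, leaving $5,145; patient's 50% is $2,572.50. Cost to patient: $3,997.50. OOP to date $3,997.50.
#2 ($3,979): deductible met; 50% of $3,979 = $1,989.50. Cost to patient: $1,989.50. OOP to date $5,987.
#3 ($1,865): deductible met; 50% of $1,865 = $932.50. Adding that to $5,987 gives $6,919.50, past the $6,700 cap; patient pays only $6,700 − $5,987 = $713.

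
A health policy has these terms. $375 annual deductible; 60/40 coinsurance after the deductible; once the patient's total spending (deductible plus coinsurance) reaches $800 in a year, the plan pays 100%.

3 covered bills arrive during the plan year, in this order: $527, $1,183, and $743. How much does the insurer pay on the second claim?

$818.80

Claim 1 ($527): $375 finishes the deductible; $152 goes to coinsurance; patient's 40% is $60.80. Patient owes $435.80 (running OOP $435.80). Plan pays $527 − $435.80 = $91.20.
Claim 2 ($1,183): 40% coinsurance on $1,183 = $473.20. That would push OOP to $909, over the $800 cap, so patient pays $800 − $435.80 = $364.20. Insurer: $1,183 − $364.20 = $818.80.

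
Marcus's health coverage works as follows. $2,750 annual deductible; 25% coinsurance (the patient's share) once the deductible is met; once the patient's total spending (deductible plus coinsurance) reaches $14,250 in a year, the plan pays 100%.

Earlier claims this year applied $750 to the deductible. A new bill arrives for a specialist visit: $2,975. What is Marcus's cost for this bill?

$2,243.75

$750 of the $2,750 deductible is already met, leaving $2,000.
That leaves $2,975 − $2,000 = $975 for coinsurance.
25% of $975 = $243.75 falls to the patient.
That puts the patient's cost at $2,000 + $243.75 = $2,243.75 before any cap.
Total out-of-pocket so far would be $750 + $2,243.75 = $2,993.75, below the $14,250 cap — no reduction.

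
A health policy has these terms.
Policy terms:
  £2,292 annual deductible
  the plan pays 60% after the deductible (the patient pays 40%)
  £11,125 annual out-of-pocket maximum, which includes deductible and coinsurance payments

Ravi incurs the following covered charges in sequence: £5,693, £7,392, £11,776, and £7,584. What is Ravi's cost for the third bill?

£4,515.80

Claim 1 (£5,693): £2,292 finishes the deductible; £3,401 goes to coinsurance; patient's 40% is £1,360.40. Cost to patient: £3,652.40. OOP to date £3,652.40.
Claim 2 (£7,392): deductible met; 40% of £7,392 = £2,956.80. Patient pays £2,956.80; OOP now £6,609.20.
Claim 3 (£11,776): deductible already satisfied, so patient's share is 40% × £11,776 = £4,710.40. OOP would hit £11,319.60 > £11,125, so the cap limits the patient to £11,125 − £6,609.20 = £4,515.80.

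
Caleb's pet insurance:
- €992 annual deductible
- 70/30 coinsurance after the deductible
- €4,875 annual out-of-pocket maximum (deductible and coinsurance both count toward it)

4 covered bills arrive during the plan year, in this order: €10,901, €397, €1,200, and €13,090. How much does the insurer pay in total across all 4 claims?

#1 (€10,901): deductible takes €992, €9,909 remains; owner's 30% is €2,972.70. Cost to owner: €3,964.70. OOP to date €3,964.70. Plan pays €10,901 − €3,964.70 = €6,936.30.
#2 (€397): deductible already satisfied, so owner's share is 30% × €397 = €119.10. Cost to owner: €119.10. OOP to date €4,083.80. Plan pays €397 − €119.10 = €277.90.
#3 (€1,200): 30% coinsurance on €1,200 = €360. Cost to owner: €360. OOP to date €4,443.80. Insurer: €1,200 − €360 = €840.
#4 (€13,090): deductible met; 30% of €13,090 = €3,927. OOP would hit €8,370.80 > €4,875, so the cap limits the owner to €4,875 − €4,443.80 = €431.20. Insurer: €13,090 − €431.20 = €12,658.80.
Insurer total = bills − owner's total = €25,588 − €4,875 = €20,713.

€20,713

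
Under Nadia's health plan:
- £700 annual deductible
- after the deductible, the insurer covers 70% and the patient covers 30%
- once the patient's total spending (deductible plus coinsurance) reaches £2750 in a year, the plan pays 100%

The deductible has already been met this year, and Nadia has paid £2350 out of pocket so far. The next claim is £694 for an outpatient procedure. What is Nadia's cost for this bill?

With the deductible met, the entire £694 is subject to coinsurance.
Coinsurance: £694 × 30% = £208.20.
Year-to-date out-of-pocket becomes £2350 + £208.20 = £2558.20, still under the £2750 maximum, so no cap applies.

£208.20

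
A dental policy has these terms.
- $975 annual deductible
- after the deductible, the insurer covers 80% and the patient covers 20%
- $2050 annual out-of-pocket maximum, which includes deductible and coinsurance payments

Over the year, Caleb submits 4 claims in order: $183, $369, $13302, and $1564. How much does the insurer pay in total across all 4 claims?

Claim 1 ($183): all of it applies to the deductible. Patient owes $183 (running OOP $183). Plan pays $183 − $183 = $0.
Claim 2 ($369): entire amount goes to the deductible. Patient owes $369 (running OOP $552). Insurer: $369 − $369 = $0.
Claim 3 ($13302): deductible takes $423, $12879 remains; coinsurance $12879 × 20% = $2575.80. Deductible plus coinsurance: $423 + $2575.80 = $2998.80. OOP would hit $3550.80 > $2050, so the cap limits the patient to $2050 − $552 = $1498. Insurer: $13302 − $1498 = $11804.
Claim 4 ($1564): deductible met; 20% of $1564 = $312.80. Adding that to $2050 gives $2362.80, past the $2050 cap; patient pays only $2050 − $2050 = $0. Insurer: $1564 − $0 = $1564.
Insurer total = bills − patient's total = $15418 − $2050 = $13368.

$13368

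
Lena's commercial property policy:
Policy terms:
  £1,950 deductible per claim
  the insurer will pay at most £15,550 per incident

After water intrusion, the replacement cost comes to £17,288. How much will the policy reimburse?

Less the £1,950 deductible: £17,288 − £1,950 = £15,338.
£15,338 is within the £15,550 limit, so the insurer pays £15,338.

£15,338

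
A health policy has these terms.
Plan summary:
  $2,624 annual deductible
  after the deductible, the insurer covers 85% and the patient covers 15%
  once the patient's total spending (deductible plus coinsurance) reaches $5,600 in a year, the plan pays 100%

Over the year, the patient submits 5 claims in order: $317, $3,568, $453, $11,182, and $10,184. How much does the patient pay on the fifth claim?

$1,041.60

Claim 1 ($317): entire amount goes to the deductible. Patient owes $317 (running OOP $317).
Claim 2 ($3,568): $2,307 finishes the deductible; $1,261 goes to coinsurance; coinsurance $1,261 × 15% = $189.15. Patient pays $2,496.15; OOP now $2,813.15.
Claim 3 ($453): deductible already satisfied, so patient's share is 15% × $453 = $67.95. Cost to patient: $67.95. OOP to date $2,881.10.
Claim 4 ($11,182): deductible already satisfied, so patient's share is 15% × $11,182 = $1,677.30. Patient owes $1,677.30 (running OOP $4,558.40).
Claim 5 ($10,184): 15% coinsurance on $10,184 = $1,527.60. That would push OOP to $6,086, over the $5,600 cap, so patient pays $5,600 − $4,558.40 = $1,041.60.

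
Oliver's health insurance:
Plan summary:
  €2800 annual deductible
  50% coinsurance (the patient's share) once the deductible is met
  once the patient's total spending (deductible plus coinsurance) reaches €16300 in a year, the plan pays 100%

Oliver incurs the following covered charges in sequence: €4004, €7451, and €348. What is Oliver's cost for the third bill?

#1 (€4004): €2800 finishes the deductible; €1204 goes to coinsurance; 50% of €1204 = €602. Patient owes €3402 (running OOP €3402).
#2 (€7451): 50% coinsurance on €7451 = €3725.50. Patient pays €3725.50; OOP now €7127.50.
#3 (€348): deductible met; 50% of €348 = €174. Patient owes €174 (running OOP €7301.50).

€174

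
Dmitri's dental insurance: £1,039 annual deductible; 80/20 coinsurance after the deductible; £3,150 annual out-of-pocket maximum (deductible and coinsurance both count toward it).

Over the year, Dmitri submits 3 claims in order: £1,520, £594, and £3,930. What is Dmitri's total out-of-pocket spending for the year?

#1 (£1,520): deductible takes £1,039, £481 remains; 20% of £481 = £96.20. Patient pays £1,135.20; OOP now £1,135.20.
#2 (£594): 20% coinsurance on £594 = £118.80. Cost to patient: £118.80. OOP to date £1,254.
#3 (£3,930): deductible already satisfied, so patient's share is 20% × £3,930 = £786. Patient owes £786 (running OOP £2,040).
Summing the patient's payments: £1,135.20 + £118.80 + £786 = £2,040.

£2,040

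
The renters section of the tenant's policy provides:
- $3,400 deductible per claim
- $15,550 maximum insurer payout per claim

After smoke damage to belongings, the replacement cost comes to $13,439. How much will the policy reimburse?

Subtract the deductible: $13,439 − $3,400 = $10,039.
$10,039 ≤ $15,550, so the limit doesn't bind; insurer pays $10,039.

$10,039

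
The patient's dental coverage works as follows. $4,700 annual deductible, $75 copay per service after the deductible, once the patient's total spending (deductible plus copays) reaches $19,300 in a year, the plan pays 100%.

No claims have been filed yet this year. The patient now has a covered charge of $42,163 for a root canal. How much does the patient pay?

Deductible not yet touched, so the first $4,700 of the bill goes to the deductible.
That leaves $42,163 − $4,700 = $37,463 for the copay.
Copay on this service: $75.
Patient responsibility before any cap: $4,700 + $75 = $4,775.
Total out-of-pocket so far would be $0 + $4,775 = $4,775, below the $19,300 cap — no reduction.

$4,775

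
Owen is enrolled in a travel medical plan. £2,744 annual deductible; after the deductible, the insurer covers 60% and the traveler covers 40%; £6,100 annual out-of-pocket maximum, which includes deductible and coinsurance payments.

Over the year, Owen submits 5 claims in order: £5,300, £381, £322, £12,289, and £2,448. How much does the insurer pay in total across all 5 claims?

#1 (£5,300): £2,744 finishes the deductible; £2,556 goes to coinsurance; traveler's 40% is £1,022.40. Traveler owes £3,766.40 (running OOP £3,766.40). Plan pays £5,300 − £3,766.40 = £1,533.60.
#2 (£381): 40% coinsurance on £381 = £152.40. Cost to traveler: £152.40. OOP to date £3,918.80. Plan pays £381 − £152.40 = £228.60.
#3 (£322): 40% coinsurance on £322 = £128.80. Cost to traveler: £128.80. OOP to date £4,047.60. Insurer: £322 − £128.80 = £193.20.
#4 (£12,289): deductible met; 40% of £12,289 = £4,915.60. Adding that to £4,047.60 gives £8,963.20, past the £6,100 cap; traveler pays only £6,100 − £4,047.60 = £2,052.40. Plan pays £12,289 − £2,052.40 = £10,236.60.
#5 (£2,448): deductible already satisfied, so traveler's share is 40% × £2,448 = £979.20. That would push OOP to £7,079.20, over the £6,100 cap, so traveler pays £6,100 − £6,100 = £0. Plan pays £2,448 − £0 = £2,448.
Insurer total: £1,533.60 + £228.60 + £193.20 + £10,236.60 + £2,448 = £14,640.

£14,640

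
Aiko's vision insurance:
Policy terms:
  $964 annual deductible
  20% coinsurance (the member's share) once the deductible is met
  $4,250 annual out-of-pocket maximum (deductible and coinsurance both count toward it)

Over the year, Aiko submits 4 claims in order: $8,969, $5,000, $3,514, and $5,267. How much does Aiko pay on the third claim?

$685

Bill 1, $8,969: $964 finishes the deductible; $8,005 goes to coinsurance; coinsurance $8,005 × 20% = $1,601. Cost to member: $2,565. OOP to date $2,565.
Bill 2, $5,000: 20% coinsurance on $5,000 = $1,000. Member owes $1,000 (running OOP $3,565).
Bill 3, $3,514: 20% coinsurance on $3,514 = $702.80. Adding that to $3,565 gives $4,267.80, past the $4,250 cap; member pays only $4,250 − $3,565 = $685.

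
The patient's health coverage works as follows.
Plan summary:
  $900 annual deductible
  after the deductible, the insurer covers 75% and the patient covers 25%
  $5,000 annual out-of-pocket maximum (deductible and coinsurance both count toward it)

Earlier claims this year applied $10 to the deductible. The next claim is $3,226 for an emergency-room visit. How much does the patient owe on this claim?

$10 of the $900 deductible is already met, leaving $890.
That leaves $3,226 − $890 = $2,336 for coinsurance.
25% of $2,336 = $584 falls to the patient.
That puts the patient's cost at $890 + $584 = $1,474 before any cap.
Cumulative spending $10 + $1,474 = $1,484 stays under the $5,000 maximum.

$1,474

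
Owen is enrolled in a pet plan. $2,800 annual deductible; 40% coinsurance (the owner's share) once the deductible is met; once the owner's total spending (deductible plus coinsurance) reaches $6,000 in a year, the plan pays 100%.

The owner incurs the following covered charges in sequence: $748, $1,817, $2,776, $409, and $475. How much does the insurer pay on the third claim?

$1,524.60

Bill 1, $748: all of it applies to the deductible. Owner owes $748 (running OOP $748). Insurer: $748 − $748 = $0.
Bill 2, $1,817: all of it applies to the deductible. Owner owes $1,817 (running OOP $2,565). Plan pays $1,817 − $1,817 = $0.
Bill 3, $2,776: $235 to deductible, leaving $2,541; coinsurance $2,541 × 40% = $1,016.40. Owner owes $1,251.40 (running OOP $3,816.40). Insurer: $2,776 − $1,251.40 = $1,524.60.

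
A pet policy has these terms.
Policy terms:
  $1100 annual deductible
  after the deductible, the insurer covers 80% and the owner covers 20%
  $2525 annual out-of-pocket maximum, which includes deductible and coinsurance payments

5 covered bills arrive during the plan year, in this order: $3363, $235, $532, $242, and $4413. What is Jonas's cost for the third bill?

Claim 1 ($3363): deductible takes $1100, $2263 remains; coinsurance $2263 × 20% = $452.60. Owner pays $1552.60; OOP now $1552.60.
Claim 2 ($235): deductible already satisfied, so owner's share is 20% × $235 = $47. Cost to owner: $47. OOP to date $1599.60.
Claim 3 ($532): deductible already satisfied, so owner's share is 20% × $532 = $106.40. Owner owes $106.40 (running OOP $1706).

$106.40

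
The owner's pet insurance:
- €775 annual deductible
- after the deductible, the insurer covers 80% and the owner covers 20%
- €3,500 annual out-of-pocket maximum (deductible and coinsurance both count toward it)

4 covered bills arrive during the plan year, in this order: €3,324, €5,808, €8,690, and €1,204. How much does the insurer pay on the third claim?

#1 (€3,324): €775 finishes the deductible; €2,549 goes to coinsurance; 20% of €2,549 = €509.80. Owner owes €1,284.80 (running OOP €1,284.80). Insurer: €3,324 − €1,284.80 = €2,039.20.
#2 (€5,808): deductible met; 20% of €5,808 = €1,161.60. Owner pays €1,161.60; OOP now €2,446.40. Insurer: €5,808 − €1,161.60 = €4,646.40.
#3 (€8,690): deductible met; 20% of €8,690 = €1,738. OOP would hit €4,184.40 > €3,500, so the cap limits the owner to €3,500 − €2,446.40 = €1,053.60. Insurer: €8,690 − €1,053.60 = €7,636.40.

€7,636.40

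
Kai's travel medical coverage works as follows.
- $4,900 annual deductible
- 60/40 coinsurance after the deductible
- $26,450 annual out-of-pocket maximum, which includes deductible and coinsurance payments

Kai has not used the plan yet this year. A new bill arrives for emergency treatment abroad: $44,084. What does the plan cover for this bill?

Deductible not yet touched, so the first $4,900 of the bill goes to the deductible.
That leaves $44,084 − $4,900 = $39,184 for coinsurance.
Coinsurance: $39,184 × 40% = $15,673.60.
That puts the traveler's cost at $4,900 + $15,673.60 = $20,573.60 before any cap.
Cumulative spending $0 + $20,573.60 = $20,573.60 stays under the $26,450 maximum.
Insurer pays the balance: $44,084 − $20,573.60 = $23,510.40.

$23,510.40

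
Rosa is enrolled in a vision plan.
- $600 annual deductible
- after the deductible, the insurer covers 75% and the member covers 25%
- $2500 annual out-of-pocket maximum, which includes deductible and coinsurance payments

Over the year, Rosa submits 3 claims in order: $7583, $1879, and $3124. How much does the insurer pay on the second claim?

$1724.75

Bill 1, $7583: $600 to deductible, leaving $6983; coinsurance $6983 × 25% = $1745.75. Member owes $2345.75 (running OOP $2345.75). Insurer: $7583 − $2345.75 = $5237.25.
Bill 2, $1879: deductible already satisfied, so member's share is 25% × $1879 = $469.75. OOP would hit $2815.50 > $2500, so the cap limits the member to $2500 − $2345.75 = $154.25. Insurer: $1879 − $154.25 = $1724.75.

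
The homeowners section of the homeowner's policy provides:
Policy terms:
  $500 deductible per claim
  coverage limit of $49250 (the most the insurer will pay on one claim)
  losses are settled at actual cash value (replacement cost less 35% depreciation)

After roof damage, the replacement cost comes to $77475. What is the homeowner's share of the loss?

$28225

At 35% depreciation, ACV = $77475 − $27116.25 = $50358.75.
After the deductible, $50358.75 − $500 = $49858.75 remains.
$49858.75 exceeds the $49250 limit, so the insurer pays the limit: $49250.
Out of pocket: $77475 − $49250 = $28225.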